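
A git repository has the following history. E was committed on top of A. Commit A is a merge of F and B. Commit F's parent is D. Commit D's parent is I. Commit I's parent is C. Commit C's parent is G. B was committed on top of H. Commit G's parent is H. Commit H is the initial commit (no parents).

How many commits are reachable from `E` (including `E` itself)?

9

Walking parent pointers from E: reachable set = {A, B, C, D, E, F, G, H, I}.
That is 9 commits.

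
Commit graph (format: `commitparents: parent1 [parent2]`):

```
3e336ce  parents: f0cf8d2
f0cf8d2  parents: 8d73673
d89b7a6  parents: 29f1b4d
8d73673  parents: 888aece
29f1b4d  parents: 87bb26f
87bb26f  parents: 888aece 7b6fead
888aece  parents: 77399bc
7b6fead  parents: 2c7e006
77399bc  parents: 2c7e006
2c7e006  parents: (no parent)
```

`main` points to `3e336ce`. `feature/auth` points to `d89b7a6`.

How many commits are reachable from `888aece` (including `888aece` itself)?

3

Walking parent pointers from 888aece: reachable set = {2c7e006, 77399bc, 888aece}.
That is 3 commits.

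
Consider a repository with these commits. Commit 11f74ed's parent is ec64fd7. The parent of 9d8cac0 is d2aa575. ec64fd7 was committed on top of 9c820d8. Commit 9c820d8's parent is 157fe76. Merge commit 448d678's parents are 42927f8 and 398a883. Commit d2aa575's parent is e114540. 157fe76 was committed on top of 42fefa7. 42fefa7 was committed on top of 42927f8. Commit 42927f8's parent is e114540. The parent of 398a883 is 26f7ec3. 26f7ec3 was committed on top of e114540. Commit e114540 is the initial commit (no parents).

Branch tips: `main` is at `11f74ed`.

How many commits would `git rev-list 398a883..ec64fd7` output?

5

Reachable from ec64fd7: {157fe76, 42927f8, 42fefa7, 9c820d8, e114540, ec64fd7}.
Reachable from 398a883: {26f7ec3, 398a883, e114540}.
In ec64fd7's history but not 398a883's: {157fe76, 42927f8, 42fefa7, 9c820d8, ec64fd7} — 5 commits.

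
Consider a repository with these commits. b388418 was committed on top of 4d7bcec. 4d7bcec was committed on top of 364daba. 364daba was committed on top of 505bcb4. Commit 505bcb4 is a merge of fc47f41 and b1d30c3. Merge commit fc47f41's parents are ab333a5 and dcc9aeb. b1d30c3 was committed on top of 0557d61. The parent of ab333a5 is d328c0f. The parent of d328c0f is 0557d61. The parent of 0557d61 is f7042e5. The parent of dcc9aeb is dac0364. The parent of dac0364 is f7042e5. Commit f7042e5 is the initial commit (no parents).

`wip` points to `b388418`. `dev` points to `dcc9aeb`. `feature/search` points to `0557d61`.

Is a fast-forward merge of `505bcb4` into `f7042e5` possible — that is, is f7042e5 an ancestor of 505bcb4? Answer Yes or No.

A fast-forward from f7042e5 to 505bcb4 is possible iff f7042e5 is an ancestor of 505bcb4.
Ancestors of 505bcb4: {0557d61, 505bcb4, ab333a5, b1d30c3, d328c0f, dac0364, dcc9aeb, f7042e5, fc47f41}.
f7042e5 is among them, so fast-forward is possible.

Yes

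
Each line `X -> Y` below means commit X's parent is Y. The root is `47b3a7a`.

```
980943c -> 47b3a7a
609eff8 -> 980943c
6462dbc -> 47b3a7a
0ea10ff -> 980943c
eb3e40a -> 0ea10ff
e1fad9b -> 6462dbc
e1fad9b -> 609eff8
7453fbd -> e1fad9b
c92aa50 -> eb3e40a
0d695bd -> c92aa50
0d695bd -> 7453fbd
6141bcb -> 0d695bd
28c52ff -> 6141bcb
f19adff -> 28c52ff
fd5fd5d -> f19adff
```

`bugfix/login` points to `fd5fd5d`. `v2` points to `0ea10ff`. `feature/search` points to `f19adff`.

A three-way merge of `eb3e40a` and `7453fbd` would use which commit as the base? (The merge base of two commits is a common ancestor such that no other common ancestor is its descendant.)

980943c

Ancestors of eb3e40a: {0ea10ff, 47b3a7a, 980943c, eb3e40a}.
Ancestors of 7453fbd: {47b3a7a, 609eff8, 6462dbc, 7453fbd, 980943c, e1fad9b}.
Common ancestors: {47b3a7a, 980943c}.
Among these, 980943c is not an ancestor of any other common ancestor — it is the merge base.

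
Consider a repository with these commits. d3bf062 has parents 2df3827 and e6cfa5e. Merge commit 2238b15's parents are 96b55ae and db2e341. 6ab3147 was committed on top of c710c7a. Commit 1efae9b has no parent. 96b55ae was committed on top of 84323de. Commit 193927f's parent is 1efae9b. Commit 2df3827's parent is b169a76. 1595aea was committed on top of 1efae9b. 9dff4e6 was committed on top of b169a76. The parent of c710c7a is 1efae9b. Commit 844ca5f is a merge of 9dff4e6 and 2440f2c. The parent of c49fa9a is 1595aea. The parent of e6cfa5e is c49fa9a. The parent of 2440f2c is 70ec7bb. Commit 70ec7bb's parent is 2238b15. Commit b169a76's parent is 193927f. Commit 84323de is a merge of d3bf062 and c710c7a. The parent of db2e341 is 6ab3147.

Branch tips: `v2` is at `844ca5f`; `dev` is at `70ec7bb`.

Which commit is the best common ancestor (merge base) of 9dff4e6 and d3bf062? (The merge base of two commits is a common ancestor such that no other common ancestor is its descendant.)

b169a76

Ancestors of 9dff4e6: {193927f, 1efae9b, 9dff4e6, b169a76}.
Ancestors of d3bf062: {1595aea, 193927f, 1efae9b, 2df3827, b169a76, c49fa9a, d3bf062, e6cfa5e}.
Common ancestors: {193927f, 1efae9b, b169a76}.
Among these, b169a76 is not an ancestor of any other common ancestor — it is the merge base.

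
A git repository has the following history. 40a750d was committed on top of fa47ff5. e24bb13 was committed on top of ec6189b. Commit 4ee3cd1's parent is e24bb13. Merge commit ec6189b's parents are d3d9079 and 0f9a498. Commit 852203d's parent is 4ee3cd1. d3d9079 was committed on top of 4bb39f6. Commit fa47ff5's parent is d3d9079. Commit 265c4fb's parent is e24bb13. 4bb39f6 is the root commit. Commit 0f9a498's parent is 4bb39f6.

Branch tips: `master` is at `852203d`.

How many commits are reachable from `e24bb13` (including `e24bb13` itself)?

Walking parent pointers from e24bb13: reachable set = {0f9a498, 4bb39f6, d3d9079, e24bb13, ec6189b}.
That is 5 commits.

5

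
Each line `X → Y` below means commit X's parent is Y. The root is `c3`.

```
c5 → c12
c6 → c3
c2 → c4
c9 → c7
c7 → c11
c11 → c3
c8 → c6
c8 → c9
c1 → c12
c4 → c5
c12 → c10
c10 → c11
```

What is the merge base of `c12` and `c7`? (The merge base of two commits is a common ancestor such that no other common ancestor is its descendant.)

Ancestors of c12: {c10, c11, c12, c3}.
Ancestors of c7: {c11, c3, c7}.
Common ancestors: {c11, c3}.
Among these, c11 is not an ancestor of any other common ancestor — it is the merge base.

c11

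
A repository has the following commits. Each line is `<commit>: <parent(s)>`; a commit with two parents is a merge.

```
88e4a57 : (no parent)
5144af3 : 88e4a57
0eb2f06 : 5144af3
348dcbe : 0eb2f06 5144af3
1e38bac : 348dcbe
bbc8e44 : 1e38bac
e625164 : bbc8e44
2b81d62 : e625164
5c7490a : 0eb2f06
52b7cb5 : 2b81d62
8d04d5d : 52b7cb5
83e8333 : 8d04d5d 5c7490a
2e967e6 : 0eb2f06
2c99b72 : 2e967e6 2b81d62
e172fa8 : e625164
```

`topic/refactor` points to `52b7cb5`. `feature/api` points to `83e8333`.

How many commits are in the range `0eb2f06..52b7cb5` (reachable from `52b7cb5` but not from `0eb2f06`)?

Reachable from 52b7cb5: {0eb2f06, 1e38bac, 2b81d62, 348dcbe, 5144af3, 52b7cb5, 88e4a57, bbc8e44, e625164}.
Reachable from 0eb2f06: {0eb2f06, 5144af3, 88e4a57}.
In 52b7cb5's history but not 0eb2f06's: {1e38bac, 2b81d62, 348dcbe, 52b7cb5, bbc8e44, e625164} — 6 commits.

6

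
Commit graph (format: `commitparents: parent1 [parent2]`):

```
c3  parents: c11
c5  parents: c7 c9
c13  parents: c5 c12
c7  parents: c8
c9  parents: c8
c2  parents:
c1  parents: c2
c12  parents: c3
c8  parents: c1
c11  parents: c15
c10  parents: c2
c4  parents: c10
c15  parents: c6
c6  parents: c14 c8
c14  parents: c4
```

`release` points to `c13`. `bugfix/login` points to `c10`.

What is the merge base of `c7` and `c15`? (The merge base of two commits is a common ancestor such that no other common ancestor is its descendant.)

c8

Ancestors of c7: {c1, c2, c7, c8}.
Ancestors of c15: {c1, c10, c14, c15, c2, c4, c6, c8}.
Common ancestors: {c1, c2, c8}.
Among these, c8 is not an ancestor of any other common ancestor — it is the merge base.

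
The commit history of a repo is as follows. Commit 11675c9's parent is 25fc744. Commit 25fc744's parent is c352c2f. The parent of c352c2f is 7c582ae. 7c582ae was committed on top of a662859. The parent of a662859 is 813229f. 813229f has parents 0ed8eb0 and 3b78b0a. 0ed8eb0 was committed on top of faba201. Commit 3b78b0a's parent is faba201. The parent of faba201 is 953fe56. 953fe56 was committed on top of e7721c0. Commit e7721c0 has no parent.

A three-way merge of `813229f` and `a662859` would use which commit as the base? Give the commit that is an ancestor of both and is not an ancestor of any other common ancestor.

Ancestors of 813229f: {0ed8eb0, 3b78b0a, 813229f, 953fe56, e7721c0, faba201}.
Ancestors of a662859: {0ed8eb0, 3b78b0a, 813229f, 953fe56, a662859, e7721c0, faba201}.
Common ancestors: {0ed8eb0, 3b78b0a, 813229f, 953fe56, e7721c0, faba201}.
Among these, 813229f is not an ancestor of any other common ancestor — it is the merge base.

813229f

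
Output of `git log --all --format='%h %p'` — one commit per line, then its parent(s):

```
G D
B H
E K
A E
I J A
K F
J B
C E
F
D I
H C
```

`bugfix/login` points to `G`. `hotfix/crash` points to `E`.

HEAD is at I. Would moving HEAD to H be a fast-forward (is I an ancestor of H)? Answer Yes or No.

A fast-forward from I to H is possible iff I is an ancestor of H.
Ancestors of H: {C, E, F, H, K}.
I is not among them, so fast-forward is not possible.

No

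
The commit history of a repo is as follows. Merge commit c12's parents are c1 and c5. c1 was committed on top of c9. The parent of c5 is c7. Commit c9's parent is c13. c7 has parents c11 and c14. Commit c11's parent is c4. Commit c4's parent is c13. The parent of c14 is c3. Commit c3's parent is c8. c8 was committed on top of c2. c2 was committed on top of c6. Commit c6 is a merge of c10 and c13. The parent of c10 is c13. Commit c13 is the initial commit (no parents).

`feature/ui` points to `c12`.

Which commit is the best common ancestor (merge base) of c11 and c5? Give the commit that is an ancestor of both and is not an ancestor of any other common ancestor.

Ancestors of c11: {c11, c13, c4}.
Ancestors of c5: {c10, c11, c13, c14, c2, c3, c4, c5, c6, c7, c8}.
Common ancestors: {c11, c13, c4}.
Among these, c11 is not an ancestor of any other common ancestor — it is the merge base.

c11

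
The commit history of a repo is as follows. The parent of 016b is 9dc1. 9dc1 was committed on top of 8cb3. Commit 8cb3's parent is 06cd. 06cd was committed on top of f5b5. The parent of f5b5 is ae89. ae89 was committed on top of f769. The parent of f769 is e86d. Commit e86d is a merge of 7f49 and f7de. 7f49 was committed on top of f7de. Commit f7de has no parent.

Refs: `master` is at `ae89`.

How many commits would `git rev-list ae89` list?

Walking parent pointers from ae89: reachable set = {7f49, ae89, e86d, f769, f7de}.
That is 5 commits.

5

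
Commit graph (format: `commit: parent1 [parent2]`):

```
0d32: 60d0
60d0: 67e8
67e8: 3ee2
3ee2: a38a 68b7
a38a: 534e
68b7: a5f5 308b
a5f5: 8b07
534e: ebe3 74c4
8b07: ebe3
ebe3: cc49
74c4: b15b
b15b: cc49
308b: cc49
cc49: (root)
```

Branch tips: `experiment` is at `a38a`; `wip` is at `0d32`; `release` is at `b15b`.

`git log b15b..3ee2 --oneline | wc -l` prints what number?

Reachable from 3ee2: {308b, 3ee2, 534e, 68b7, 74c4, 8b07, a38a, a5f5, b15b, cc49, ebe3}.
Reachable from b15b: {b15b, cc49}.
In 3ee2's history but not b15b's: {308b, 3ee2, 534e, 68b7, 74c4, 8b07, a38a, a5f5, ebe3} — 9 commits.

9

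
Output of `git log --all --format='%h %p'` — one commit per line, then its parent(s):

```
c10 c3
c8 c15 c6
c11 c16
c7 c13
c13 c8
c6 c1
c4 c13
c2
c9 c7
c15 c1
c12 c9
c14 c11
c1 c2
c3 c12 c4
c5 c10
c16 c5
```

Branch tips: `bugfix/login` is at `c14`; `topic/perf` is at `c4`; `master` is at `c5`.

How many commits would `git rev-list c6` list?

3

Walking parent pointers from c6: reachable set = {c1, c2, c6}.
That is 3 commits.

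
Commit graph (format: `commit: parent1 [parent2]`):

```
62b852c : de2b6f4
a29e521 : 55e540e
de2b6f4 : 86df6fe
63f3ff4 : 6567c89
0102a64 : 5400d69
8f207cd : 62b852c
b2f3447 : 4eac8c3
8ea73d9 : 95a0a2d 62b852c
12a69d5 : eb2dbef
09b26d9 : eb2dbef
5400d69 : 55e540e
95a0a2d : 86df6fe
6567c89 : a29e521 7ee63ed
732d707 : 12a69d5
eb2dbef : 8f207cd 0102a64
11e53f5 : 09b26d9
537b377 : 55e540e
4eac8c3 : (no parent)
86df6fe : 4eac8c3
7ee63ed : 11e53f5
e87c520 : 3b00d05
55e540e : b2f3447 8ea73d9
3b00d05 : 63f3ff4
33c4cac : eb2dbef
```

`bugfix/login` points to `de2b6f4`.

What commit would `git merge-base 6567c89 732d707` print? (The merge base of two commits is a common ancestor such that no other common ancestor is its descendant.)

eb2dbef

Ancestors of 6567c89: {0102a64, 09b26d9, 11e53f5, 4eac8c3, 5400d69, 55e540e, 62b852c, 6567c89, 7ee63ed, 86df6fe, 8ea73d9, 8f207cd, 95a0a2d, a29e521, b2f3447, de2b6f4, eb2dbef}.
Ancestors of 732d707: {0102a64, 12a69d5, 4eac8c3, 5400d69, 55e540e, 62b852c, 732d707, 86df6fe, 8ea73d9, 8f207cd, 95a0a2d, b2f3447, de2b6f4, eb2dbef}.
Common ancestors: {0102a64, 4eac8c3, 5400d69, 55e540e, 62b852c, 86df6fe, 8ea73d9, 8f207cd, 95a0a2d, b2f3447, de2b6f4, eb2dbef}.
Among these, eb2dbef is not an ancestor of any other common ancestor — it is the merge base.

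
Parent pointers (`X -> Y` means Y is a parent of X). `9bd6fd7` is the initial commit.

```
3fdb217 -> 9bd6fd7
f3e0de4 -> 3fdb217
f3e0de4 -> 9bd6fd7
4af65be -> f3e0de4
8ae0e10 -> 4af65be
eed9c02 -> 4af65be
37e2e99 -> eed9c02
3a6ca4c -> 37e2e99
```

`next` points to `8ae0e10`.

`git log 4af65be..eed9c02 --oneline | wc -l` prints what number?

Reachable from eed9c02: {3fdb217, 4af65be, 9bd6fd7, eed9c02, f3e0de4}.
Reachable from 4af65be: {3fdb217, 4af65be, 9bd6fd7, f3e0de4}.
In eed9c02's history but not 4af65be's: {eed9c02} — 1 commit.

1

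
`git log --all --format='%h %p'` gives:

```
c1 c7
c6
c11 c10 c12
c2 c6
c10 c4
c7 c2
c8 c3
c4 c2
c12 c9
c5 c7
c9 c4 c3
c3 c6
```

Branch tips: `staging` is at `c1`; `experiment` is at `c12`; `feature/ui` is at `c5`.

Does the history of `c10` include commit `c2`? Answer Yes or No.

Ancestors of c10 (commits reachable by following parents): {c10, c2, c4, c6}.
c2 is in that set, so it is an ancestor of c10.

Yes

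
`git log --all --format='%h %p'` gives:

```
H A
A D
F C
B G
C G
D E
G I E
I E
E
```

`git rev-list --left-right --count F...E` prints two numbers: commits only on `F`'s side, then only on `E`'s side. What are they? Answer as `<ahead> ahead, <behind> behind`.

Reachable from F: {C, E, F, G, I}.
Reachable from E: {E}.
Only in F's history (ahead): {C, F, G, I} — 4.
Only in E's history (behind): {} — 0.

4 ahead, 0 behind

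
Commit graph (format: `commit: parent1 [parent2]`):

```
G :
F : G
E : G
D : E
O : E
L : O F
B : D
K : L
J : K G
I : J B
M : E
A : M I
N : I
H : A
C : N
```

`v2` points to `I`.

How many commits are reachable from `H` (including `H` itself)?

13

Walking parent pointers from H: reachable set = {A, B, D, E, F, G, H, I, J, K, L, M, O}.
That is 13 commits.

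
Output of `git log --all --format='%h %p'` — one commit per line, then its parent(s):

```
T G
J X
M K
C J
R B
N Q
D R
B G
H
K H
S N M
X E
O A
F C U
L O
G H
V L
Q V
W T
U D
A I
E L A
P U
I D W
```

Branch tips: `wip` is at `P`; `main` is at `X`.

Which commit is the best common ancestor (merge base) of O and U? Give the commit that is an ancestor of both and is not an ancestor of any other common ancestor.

Ancestors of O: {A, B, D, G, H, I, O, R, T, W}.
Ancestors of U: {B, D, G, H, R, U}.
Common ancestors: {B, D, G, H, R}.
Among these, D is not an ancestor of any other common ancestor — it is the merge base.

D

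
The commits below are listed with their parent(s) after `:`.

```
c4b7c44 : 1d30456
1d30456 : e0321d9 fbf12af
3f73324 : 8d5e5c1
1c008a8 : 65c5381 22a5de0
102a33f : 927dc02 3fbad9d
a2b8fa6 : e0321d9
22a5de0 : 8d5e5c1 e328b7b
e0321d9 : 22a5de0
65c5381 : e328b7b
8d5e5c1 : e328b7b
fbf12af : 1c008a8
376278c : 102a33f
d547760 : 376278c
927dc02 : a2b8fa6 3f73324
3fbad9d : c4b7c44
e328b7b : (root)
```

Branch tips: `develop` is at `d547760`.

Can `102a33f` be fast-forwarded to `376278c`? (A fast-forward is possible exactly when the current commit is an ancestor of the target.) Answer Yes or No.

Yes

A fast-forward from 102a33f to 376278c is possible iff 102a33f is an ancestor of 376278c.
Ancestors of 376278c: {102a33f, 1c008a8, 1d30456, 22a5de0, 376278c, 3f73324, 3fbad9d, 65c5381, 8d5e5c1, 927dc02, a2b8fa6, c4b7c44, e0321d9, e328b7b, fbf12af}.
102a33f is among them, so fast-forward is possible.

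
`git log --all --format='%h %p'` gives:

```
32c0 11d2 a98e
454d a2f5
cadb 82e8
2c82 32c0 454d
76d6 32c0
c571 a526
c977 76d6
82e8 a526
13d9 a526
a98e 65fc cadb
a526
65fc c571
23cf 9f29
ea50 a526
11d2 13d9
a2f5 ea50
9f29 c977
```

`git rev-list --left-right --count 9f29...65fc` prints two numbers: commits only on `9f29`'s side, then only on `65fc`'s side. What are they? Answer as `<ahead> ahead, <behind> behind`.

9 ahead, 0 behind

Reachable from 9f29: {11d2, 13d9, 32c0, 65fc, 76d6, 82e8, 9f29, a526, a98e, c571, c977, cadb}.
Reachable from 65fc: {65fc, a526, c571}.
Only in 9f29's history (ahead): {11d2, 13d9, 32c0, 76d6, 82e8, 9f29, a98e, c977, cadb} — 9.
Only in 65fc's history (behind): {} — 0.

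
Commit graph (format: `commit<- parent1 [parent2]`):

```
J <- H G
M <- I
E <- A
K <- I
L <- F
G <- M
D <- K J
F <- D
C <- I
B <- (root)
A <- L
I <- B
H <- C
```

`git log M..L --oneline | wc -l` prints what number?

8

Reachable from L: {B, C, D, F, G, H, I, J, K, L, M}.
Reachable from M: {B, I, M}.
In L's history but not M's: {C, D, F, G, H, J, K, L} — 8 commits.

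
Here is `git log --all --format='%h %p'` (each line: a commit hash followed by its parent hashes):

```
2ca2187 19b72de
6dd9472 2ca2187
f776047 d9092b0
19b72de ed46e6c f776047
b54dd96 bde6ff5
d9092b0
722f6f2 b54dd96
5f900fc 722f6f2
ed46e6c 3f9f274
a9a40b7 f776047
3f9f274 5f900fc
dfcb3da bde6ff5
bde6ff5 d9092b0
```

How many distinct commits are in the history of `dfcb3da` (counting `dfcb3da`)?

Walking parent pointers from dfcb3da: reachable set = {bde6ff5, d9092b0, dfcb3da}.
That is 3 commits.

3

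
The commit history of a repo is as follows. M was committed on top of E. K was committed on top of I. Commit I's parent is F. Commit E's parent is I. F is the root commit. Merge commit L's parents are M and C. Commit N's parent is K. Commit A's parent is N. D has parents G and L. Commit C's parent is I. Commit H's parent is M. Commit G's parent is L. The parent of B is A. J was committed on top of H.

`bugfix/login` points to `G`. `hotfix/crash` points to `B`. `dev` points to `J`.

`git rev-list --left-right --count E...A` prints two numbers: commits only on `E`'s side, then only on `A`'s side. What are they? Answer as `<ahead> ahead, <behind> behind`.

1 ahead, 3 behind

Reachable from E: {E, F, I}.
Reachable from A: {A, F, I, K, N}.
Only in E's history (ahead): {E} — 1.
Only in A's history (behind): {A, K, N} — 3.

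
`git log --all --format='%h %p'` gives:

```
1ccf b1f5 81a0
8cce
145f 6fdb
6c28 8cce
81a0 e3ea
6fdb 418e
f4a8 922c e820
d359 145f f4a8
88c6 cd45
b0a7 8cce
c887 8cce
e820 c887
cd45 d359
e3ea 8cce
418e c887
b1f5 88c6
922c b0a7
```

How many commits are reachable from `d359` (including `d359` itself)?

Walking parent pointers from d359: reachable set = {145f, 418e, 6fdb, 8cce, 922c, b0a7, c887, d359, e820, f4a8}.
That is 10 commits.

10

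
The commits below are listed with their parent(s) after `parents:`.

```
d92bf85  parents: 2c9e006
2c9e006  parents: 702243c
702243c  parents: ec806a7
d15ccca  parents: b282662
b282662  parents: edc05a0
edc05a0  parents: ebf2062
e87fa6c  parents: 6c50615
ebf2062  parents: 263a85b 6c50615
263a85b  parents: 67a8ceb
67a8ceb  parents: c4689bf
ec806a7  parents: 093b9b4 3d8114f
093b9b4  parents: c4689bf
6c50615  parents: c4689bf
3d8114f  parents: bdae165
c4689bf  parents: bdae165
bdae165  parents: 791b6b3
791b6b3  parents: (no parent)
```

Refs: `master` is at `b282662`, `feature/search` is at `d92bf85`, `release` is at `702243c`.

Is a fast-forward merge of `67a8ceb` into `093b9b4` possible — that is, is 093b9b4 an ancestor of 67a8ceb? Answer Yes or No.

No

A fast-forward from 093b9b4 to 67a8ceb is possible iff 093b9b4 is an ancestor of 67a8ceb.
Ancestors of 67a8ceb: {67a8ceb, 791b6b3, bdae165, c4689bf}.
093b9b4 is not among them, so fast-forward is not possible.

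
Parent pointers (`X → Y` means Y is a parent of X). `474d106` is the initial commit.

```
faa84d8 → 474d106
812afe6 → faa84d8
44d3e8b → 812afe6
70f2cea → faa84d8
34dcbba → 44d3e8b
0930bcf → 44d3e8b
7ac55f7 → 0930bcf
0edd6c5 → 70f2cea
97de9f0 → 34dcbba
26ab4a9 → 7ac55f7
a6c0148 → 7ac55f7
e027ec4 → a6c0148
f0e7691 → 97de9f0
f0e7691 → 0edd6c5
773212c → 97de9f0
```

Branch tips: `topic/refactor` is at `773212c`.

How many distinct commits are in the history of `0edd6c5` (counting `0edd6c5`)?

4

Walking parent pointers from 0edd6c5: reachable set = {0edd6c5, 474d106, 70f2cea, faa84d8}.
That is 4 commits.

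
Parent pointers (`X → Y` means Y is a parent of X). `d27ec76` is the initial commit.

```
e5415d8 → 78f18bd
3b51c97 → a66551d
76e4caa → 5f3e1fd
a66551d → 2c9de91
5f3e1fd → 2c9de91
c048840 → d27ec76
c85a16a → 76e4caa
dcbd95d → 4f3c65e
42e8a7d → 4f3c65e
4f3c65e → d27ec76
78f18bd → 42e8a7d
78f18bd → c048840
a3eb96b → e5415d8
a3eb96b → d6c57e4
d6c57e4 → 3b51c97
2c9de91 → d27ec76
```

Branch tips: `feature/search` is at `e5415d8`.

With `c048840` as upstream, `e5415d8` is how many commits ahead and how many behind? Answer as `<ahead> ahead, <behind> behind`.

4 ahead, 0 behind

Reachable from e5415d8: {42e8a7d, 4f3c65e, 78f18bd, c048840, d27ec76, e5415d8}.
Reachable from c048840: {c048840, d27ec76}.
Only in e5415d8's history (ahead): {42e8a7d, 4f3c65e, 78f18bd, e5415d8} — 4.
Only in c048840's history (behind): {} — 0.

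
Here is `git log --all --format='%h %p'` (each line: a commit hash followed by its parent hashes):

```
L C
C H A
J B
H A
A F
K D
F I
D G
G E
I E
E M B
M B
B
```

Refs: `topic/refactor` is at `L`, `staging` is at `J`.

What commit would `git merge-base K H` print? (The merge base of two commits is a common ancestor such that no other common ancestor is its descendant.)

Ancestors of K: {B, D, E, G, K, M}.
Ancestors of H: {A, B, E, F, H, I, M}.
Common ancestors: {B, E, M}.
Among these, E is not an ancestor of any other common ancestor — it is the merge base.

E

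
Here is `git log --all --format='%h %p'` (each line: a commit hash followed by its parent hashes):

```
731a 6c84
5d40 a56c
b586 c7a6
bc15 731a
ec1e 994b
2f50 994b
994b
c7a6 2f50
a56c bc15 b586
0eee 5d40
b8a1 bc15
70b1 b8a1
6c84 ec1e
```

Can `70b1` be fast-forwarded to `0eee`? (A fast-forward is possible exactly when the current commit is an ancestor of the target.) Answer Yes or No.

A fast-forward from 70b1 to 0eee is possible iff 70b1 is an ancestor of 0eee.
Ancestors of 0eee: {0eee, 2f50, 5d40, 6c84, 731a, 994b, a56c, b586, bc15, c7a6, ec1e}.
70b1 is not among them, so fast-forward is not possible.

No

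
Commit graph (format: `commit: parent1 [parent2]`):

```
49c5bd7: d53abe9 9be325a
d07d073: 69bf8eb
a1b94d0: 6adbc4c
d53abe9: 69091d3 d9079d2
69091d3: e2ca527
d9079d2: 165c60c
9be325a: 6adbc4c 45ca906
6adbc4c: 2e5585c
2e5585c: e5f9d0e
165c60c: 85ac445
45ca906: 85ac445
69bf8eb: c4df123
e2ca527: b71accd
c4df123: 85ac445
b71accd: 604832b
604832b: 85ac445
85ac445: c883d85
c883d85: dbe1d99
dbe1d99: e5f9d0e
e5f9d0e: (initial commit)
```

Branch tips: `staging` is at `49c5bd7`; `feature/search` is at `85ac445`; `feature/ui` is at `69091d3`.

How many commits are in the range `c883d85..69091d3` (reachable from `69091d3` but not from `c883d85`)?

5

Reachable from 69091d3: {604832b, 69091d3, 85ac445, b71accd, c883d85, dbe1d99, e2ca527, e5f9d0e}.
Reachable from c883d85: {c883d85, dbe1d99, e5f9d0e}.
In 69091d3's history but not c883d85's: {604832b, 69091d3, 85ac445, b71accd, e2ca527} — 5 commits.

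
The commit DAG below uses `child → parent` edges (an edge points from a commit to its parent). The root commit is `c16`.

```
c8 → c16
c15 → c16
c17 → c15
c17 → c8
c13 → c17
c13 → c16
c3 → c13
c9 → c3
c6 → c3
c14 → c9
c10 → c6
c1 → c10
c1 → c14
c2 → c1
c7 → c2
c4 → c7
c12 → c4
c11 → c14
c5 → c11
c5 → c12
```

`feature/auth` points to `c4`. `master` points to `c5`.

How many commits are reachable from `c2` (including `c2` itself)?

Walking parent pointers from c2: reachable set = {c1, c10, c13, c14, c15, c16, c17, c2, c3, c6, c8, c9}.
That is 12 commits.

12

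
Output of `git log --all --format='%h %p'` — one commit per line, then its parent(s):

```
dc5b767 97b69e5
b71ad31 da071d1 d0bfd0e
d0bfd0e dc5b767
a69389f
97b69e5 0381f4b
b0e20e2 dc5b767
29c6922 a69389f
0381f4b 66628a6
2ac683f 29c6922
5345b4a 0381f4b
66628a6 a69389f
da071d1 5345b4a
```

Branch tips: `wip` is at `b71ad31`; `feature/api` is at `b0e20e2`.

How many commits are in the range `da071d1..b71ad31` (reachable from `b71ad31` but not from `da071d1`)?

4

Reachable from b71ad31: {0381f4b, 5345b4a, 66628a6, 97b69e5, a69389f, b71ad31, d0bfd0e, da071d1, dc5b767}.
Reachable from da071d1: {0381f4b, 5345b4a, 66628a6, a69389f, da071d1}.
In b71ad31's history but not da071d1's: {97b69e5, b71ad31, d0bfd0e, dc5b767} — 4 commits.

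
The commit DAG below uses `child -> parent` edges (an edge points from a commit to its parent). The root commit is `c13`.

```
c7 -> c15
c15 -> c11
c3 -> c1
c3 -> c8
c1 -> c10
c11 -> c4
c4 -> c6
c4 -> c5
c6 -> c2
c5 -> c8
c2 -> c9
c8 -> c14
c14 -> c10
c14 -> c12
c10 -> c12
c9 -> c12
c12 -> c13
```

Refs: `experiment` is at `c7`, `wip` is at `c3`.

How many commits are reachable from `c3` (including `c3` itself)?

7

Walking parent pointers from c3: reachable set = {c1, c10, c12, c13, c14, c3, c8}.
That is 7 commits.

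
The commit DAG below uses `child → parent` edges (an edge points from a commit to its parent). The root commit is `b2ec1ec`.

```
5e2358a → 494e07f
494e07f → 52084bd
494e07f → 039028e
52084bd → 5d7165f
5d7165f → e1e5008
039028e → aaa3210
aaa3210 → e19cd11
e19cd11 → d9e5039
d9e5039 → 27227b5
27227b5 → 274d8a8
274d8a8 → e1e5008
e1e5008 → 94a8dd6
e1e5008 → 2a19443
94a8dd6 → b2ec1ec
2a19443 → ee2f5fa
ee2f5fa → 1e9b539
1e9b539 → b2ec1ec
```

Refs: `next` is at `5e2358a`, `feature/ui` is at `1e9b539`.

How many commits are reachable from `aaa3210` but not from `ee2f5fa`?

8

Reachable from aaa3210: {1e9b539, 27227b5, 274d8a8, 2a19443, 94a8dd6, aaa3210, b2ec1ec, d9e5039, e19cd11, e1e5008, ee2f5fa}.
Reachable from ee2f5fa: {1e9b539, b2ec1ec, ee2f5fa}.
In aaa3210's history but not ee2f5fa's: {27227b5, 274d8a8, 2a19443, 94a8dd6, aaa3210, d9e5039, e19cd11, e1e5008} — 8 commits.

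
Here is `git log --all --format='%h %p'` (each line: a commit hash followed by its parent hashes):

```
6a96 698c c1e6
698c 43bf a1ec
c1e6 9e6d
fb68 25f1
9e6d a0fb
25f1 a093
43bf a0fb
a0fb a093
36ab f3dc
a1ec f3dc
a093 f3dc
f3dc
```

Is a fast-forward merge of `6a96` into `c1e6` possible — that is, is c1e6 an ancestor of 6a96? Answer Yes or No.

Yes

A fast-forward from c1e6 to 6a96 is possible iff c1e6 is an ancestor of 6a96.
Ancestors of 6a96: {43bf, 698c, 6a96, 9e6d, a093, a0fb, a1ec, c1e6, f3dc}.
c1e6 is among them, so fast-forward is possible.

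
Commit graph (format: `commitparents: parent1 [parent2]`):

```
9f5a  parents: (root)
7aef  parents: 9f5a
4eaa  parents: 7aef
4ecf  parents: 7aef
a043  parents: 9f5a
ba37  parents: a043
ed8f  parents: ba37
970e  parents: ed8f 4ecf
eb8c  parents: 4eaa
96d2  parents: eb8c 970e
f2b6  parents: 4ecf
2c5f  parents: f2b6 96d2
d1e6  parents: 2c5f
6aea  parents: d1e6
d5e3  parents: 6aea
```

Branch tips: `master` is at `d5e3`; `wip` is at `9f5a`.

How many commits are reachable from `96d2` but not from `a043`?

8

Reachable from 96d2: {4eaa, 4ecf, 7aef, 96d2, 970e, 9f5a, a043, ba37, eb8c, ed8f}.
Reachable from a043: {9f5a, a043}.
In 96d2's history but not a043's: {4eaa, 4ecf, 7aef, 96d2, 970e, ba37, eb8c, ed8f} — 8 commits.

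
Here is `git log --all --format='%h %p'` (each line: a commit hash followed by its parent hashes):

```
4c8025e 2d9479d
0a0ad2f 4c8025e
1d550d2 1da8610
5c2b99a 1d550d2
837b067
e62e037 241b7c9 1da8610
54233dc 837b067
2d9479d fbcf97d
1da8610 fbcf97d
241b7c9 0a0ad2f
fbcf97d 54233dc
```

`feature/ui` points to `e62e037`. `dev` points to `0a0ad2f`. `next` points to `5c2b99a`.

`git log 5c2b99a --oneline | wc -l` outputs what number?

Walking parent pointers from 5c2b99a: reachable set = {1d550d2, 1da8610, 54233dc, 5c2b99a, 837b067, fbcf97d}.
That is 6 commits.

6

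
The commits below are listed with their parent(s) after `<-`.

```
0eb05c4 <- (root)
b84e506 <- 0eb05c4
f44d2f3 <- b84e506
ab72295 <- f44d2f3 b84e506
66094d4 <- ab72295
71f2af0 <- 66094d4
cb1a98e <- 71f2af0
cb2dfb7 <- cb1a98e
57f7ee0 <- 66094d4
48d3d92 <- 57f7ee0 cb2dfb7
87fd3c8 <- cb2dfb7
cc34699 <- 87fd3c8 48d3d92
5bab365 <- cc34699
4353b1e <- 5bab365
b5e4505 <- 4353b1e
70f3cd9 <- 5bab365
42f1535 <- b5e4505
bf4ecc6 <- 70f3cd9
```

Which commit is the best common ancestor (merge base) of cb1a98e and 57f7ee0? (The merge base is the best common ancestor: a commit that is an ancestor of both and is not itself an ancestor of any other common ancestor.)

66094d4

Ancestors of cb1a98e: {0eb05c4, 66094d4, 71f2af0, ab72295, b84e506, cb1a98e, f44d2f3}.
Ancestors of 57f7ee0: {0eb05c4, 57f7ee0, 66094d4, ab72295, b84e506, f44d2f3}.
Common ancestors: {0eb05c4, 66094d4, ab72295, b84e506, f44d2f3}.
Among these, 66094d4 is not an ancestor of any other common ancestor — it is the merge base.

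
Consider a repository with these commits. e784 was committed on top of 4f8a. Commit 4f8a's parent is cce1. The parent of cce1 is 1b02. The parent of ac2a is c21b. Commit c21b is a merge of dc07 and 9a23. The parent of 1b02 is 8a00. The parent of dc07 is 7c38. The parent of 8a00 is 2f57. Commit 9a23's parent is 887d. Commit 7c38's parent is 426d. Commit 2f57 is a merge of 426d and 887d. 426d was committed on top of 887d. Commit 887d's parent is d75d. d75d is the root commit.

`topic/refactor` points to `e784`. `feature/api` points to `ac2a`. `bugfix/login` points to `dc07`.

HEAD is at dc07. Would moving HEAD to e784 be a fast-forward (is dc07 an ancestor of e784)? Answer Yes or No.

A fast-forward from dc07 to e784 is possible iff dc07 is an ancestor of e784.
Ancestors of e784: {1b02, 2f57, 426d, 4f8a, 887d, 8a00, cce1, d75d, e784}.
dc07 is not among them, so fast-forward is not possible.

No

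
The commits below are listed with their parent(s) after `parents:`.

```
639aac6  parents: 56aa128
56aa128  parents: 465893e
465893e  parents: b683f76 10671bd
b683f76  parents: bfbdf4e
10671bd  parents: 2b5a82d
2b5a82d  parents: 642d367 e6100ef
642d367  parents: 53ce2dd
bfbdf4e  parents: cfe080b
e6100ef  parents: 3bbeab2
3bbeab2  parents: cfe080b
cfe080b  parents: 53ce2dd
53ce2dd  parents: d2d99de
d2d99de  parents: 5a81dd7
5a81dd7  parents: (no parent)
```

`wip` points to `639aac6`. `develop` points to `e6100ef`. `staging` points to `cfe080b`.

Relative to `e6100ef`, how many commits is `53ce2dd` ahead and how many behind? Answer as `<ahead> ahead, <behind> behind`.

0 ahead, 3 behind

Reachable from 53ce2dd: {53ce2dd, 5a81dd7, d2d99de}.
Reachable from e6100ef: {3bbeab2, 53ce2dd, 5a81dd7, cfe080b, d2d99de, e6100ef}.
Only in 53ce2dd's history (ahead): {} — 0.
Only in e6100ef's history (behind): {3bbeab2, cfe080b, e6100ef} — 3.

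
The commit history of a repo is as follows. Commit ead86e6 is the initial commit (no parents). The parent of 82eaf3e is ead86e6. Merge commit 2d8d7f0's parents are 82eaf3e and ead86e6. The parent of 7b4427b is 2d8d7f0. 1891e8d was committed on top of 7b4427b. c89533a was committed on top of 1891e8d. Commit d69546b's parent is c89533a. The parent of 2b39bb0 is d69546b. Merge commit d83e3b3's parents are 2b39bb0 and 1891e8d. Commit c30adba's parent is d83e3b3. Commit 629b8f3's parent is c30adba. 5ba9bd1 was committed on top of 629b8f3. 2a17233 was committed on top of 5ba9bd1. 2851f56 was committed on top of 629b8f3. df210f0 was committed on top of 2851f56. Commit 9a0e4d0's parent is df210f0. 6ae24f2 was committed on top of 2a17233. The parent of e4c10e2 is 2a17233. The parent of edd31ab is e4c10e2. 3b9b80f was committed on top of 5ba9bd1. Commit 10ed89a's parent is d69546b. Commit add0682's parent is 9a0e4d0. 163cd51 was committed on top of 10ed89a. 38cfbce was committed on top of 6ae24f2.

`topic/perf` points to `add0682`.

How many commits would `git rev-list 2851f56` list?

12

Walking parent pointers from 2851f56: reachable set = {1891e8d, 2851f56, 2b39bb0, 2d8d7f0, 629b8f3, 7b4427b, 82eaf3e, c30adba, c89533a, d69546b, d83e3b3, ead86e6}.
That is 12 commits.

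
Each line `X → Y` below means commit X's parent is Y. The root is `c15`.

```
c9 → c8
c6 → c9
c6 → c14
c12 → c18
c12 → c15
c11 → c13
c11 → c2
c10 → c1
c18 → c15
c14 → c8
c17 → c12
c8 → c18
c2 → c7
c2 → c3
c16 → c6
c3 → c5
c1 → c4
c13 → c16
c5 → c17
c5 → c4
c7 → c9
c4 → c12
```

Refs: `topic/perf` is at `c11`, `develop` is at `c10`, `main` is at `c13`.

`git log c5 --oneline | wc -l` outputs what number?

6

Walking parent pointers from c5: reachable set = {c12, c15, c17, c18, c4, c5}.
That is 6 commits.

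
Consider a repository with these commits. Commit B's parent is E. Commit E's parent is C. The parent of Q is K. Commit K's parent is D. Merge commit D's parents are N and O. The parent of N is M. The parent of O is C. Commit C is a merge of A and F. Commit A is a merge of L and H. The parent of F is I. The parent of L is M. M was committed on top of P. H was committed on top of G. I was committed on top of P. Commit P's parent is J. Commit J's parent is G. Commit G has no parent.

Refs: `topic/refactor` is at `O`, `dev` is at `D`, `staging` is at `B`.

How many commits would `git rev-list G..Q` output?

Reachable from Q: {A, C, D, F, G, H, I, J, K, L, M, N, O, P, Q}.
Reachable from G: {G}.
In Q's history but not G's: {A, C, D, F, H, I, J, K, L, M, N, O, P, Q} — 14 commits.

14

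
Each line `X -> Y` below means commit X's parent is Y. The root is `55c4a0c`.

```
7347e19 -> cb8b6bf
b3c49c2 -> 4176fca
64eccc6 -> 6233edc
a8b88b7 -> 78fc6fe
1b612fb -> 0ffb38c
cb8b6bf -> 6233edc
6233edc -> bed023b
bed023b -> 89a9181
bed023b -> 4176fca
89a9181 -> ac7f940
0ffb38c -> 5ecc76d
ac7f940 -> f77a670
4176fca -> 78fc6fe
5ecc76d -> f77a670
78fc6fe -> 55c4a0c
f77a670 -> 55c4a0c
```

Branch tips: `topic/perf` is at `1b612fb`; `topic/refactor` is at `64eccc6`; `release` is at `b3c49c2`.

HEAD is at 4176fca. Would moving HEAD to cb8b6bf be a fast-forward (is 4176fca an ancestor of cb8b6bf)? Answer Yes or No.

A fast-forward from 4176fca to cb8b6bf is possible iff 4176fca is an ancestor of cb8b6bf.
Ancestors of cb8b6bf: {4176fca, 55c4a0c, 6233edc, 78fc6fe, 89a9181, ac7f940, bed023b, cb8b6bf, f77a670}.
4176fca is among them, so fast-forward is possible.

Yes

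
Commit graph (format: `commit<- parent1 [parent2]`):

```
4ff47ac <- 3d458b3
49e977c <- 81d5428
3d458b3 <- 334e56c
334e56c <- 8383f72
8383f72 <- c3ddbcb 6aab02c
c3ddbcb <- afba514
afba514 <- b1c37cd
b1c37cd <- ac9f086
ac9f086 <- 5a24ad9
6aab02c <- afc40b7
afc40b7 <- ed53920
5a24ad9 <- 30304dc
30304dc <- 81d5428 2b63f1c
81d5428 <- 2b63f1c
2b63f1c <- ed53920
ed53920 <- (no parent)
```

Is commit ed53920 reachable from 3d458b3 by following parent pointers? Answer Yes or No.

Ancestors of 3d458b3 (commits reachable by following parents): {2b63f1c, 30304dc, 334e56c, 3d458b3, 5a24ad9, 6aab02c, 81d5428, 8383f72, ac9f086, afba514, afc40b7, b1c37cd, c3ddbcb, ed53920}.
ed53920 is in that set, so it is an ancestor of 3d458b3.

Yes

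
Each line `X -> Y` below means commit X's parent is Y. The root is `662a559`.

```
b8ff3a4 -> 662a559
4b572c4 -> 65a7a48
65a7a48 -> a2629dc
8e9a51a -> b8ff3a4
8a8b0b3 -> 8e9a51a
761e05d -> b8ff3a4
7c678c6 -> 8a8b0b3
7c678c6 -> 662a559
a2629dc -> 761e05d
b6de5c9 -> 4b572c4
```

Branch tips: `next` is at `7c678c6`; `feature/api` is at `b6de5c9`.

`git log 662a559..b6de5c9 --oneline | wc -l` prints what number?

6

Reachable from b6de5c9: {4b572c4, 65a7a48, 662a559, 761e05d, a2629dc, b6de5c9, b8ff3a4}.
Reachable from 662a559: {662a559}.
In b6de5c9's history but not 662a559's: {4b572c4, 65a7a48, 761e05d, a2629dc, b6de5c9, b8ff3a4} — 6 commits.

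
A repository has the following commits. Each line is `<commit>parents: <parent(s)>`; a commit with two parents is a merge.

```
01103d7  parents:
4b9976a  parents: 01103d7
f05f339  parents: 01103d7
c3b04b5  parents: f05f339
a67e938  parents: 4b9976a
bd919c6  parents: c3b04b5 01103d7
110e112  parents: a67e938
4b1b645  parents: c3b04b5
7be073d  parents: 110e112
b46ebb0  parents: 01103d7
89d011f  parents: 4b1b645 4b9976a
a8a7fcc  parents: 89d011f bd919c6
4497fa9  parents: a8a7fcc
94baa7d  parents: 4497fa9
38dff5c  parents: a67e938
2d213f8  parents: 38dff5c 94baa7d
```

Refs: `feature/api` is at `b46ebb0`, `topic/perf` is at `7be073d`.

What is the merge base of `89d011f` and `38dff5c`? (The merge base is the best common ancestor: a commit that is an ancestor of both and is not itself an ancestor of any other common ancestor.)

Ancestors of 89d011f: {01103d7, 4b1b645, 4b9976a, 89d011f, c3b04b5, f05f339}.
Ancestors of 38dff5c: {01103d7, 38dff5c, 4b9976a, a67e938}.
Common ancestors: {01103d7, 4b9976a}.
Among these, 4b9976a is not an ancestor of any other common ancestor — it is the merge base.

4b9976a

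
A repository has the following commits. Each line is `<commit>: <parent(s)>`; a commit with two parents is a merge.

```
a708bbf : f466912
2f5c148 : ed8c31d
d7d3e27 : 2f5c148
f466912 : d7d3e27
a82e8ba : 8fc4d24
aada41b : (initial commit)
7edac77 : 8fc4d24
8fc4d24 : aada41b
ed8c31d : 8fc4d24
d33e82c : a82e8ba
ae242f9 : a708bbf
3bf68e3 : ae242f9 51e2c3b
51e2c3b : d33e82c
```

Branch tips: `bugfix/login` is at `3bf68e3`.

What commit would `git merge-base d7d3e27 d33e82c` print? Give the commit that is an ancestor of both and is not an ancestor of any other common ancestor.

8fc4d24

Ancestors of d7d3e27: {2f5c148, 8fc4d24, aada41b, d7d3e27, ed8c31d}.
Ancestors of d33e82c: {8fc4d24, a82e8ba, aada41b, d33e82c}.
Common ancestors: {8fc4d24, aada41b}.
Among these, 8fc4d24 is not an ancestor of any other common ancestor — it is the merge base.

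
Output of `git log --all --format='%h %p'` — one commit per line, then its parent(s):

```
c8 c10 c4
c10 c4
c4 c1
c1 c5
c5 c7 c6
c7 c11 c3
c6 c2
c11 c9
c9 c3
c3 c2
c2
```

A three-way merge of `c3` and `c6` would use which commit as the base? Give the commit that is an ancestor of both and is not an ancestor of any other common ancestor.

Ancestors of c3: {c2, c3}.
Ancestors of c6: {c2, c6}.
Common ancestors: {c2}.
The only common ancestor is c2, so it is the merge base.

c2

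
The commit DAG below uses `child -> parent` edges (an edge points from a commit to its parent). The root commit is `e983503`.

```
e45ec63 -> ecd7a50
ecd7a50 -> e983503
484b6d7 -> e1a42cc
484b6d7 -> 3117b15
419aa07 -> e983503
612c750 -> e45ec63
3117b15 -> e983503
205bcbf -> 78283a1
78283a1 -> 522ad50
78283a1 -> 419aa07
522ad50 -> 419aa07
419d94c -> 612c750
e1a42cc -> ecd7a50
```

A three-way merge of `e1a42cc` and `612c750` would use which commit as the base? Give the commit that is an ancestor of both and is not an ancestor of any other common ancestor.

Ancestors of e1a42cc: {e1a42cc, e983503, ecd7a50}.
Ancestors of 612c750: {612c750, e45ec63, e983503, ecd7a50}.
Common ancestors: {e983503, ecd7a50}.
Among these, ecd7a50 is not an ancestor of any other common ancestor — it is the merge base.

ecd7a50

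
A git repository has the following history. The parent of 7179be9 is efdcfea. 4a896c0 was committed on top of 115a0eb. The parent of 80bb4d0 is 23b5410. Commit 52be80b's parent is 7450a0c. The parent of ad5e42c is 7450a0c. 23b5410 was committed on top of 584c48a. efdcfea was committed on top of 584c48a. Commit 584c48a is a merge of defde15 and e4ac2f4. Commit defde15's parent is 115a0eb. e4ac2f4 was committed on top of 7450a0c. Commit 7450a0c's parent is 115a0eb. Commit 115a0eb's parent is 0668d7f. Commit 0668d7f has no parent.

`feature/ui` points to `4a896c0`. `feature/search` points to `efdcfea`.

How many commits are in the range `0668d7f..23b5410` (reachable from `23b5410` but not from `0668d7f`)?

Reachable from 23b5410: {0668d7f, 115a0eb, 23b5410, 584c48a, 7450a0c, defde15, e4ac2f4}.
Reachable from 0668d7f: {0668d7f}.
In 23b5410's history but not 0668d7f's: {115a0eb, 23b5410, 584c48a, 7450a0c, defde15, e4ac2f4} — 6 commits.

6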